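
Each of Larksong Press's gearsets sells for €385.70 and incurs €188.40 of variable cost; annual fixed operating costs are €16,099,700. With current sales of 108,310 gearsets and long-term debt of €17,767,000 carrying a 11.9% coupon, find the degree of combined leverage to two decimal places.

Contribution at this volume is 108,310 × €197.30 = €21,369,563.00.
Operating income = contribution − fixed costs = €21,369,563.00 − €16,099,700 = €5,269,863.00. Interest = €2,114,273.00.
DOL = €21,369,563.00 ÷ €5,269,863.00 = 4.0551; DFL = €5,269,863.00 ÷ €3,155,590.00 = 1.6700.
DCL = DOL × DFL = 4.0551 × 1.6700 = 6.7720.

6.77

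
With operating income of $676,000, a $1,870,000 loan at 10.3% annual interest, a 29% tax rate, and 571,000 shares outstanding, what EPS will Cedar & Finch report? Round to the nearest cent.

Pre-tax income = $676,000 − $192,610.00 = $483,390.00.
Net income = $483,390.00 × (1 − 0.29) = $343,206.90.
Per share: $343,206.90 / 571,000 shares = $0.60.

$0.60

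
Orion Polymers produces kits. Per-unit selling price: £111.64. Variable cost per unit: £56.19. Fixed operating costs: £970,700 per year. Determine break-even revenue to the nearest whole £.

£1,954,354

Contribution margin per unit = £111.64 − £56.19 = £55.45, a CM ratio of £55.45 ÷ £111.64 = 0.4967.
Break-even revenue = fixed costs × price ÷ CM = £970,700 × £111.64 ÷ £55.45 = £1,954,354.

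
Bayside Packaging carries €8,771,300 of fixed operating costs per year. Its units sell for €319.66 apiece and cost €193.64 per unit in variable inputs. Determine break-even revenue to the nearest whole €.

€22,249,117

Contribution margin per unit = €319.66 − €193.64 = €126.02, a CM ratio of €126.02 ÷ €319.66 = 0.3942.
Break-even revenue = fixed costs × price ÷ CM = €8,771,300 × €319.66 ÷ €126.02 = €22,249,117.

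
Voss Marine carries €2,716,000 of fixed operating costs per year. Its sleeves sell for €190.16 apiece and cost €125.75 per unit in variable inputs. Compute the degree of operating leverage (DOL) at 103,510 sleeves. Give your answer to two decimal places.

1.69

Contribution at this volume is 103,510 × €64.41 = €6,667,079.10.
Subtracting fixed costs: EBIT = €6,667,079.10 − €2,716,000 = €3,951,079.10.
Degree of operating leverage = €6,667,079.10 / €3,951,079.10 = 1.6874.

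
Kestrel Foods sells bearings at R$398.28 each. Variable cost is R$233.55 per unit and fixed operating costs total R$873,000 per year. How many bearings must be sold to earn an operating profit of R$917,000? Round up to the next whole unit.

Each unit contributes R$398.28 − R$233.55 = R$164.73.
Required volume = (fixed costs + target profit) ÷ CM = (R$873,000 + R$917,000) ÷ R$164.73 = 10,866.27, so 10,867 bearings.

10,867 bearings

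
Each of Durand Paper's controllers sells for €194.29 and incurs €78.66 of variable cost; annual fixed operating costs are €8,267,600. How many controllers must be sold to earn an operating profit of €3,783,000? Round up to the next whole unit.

104,217 controllers

Each unit contributes €194.29 − €78.66 = €115.63.
Units = (FC + target) / CM = (€8,267,600 + €3,783,000) / €115.63 = 104,216.90, so 104,217 controllers.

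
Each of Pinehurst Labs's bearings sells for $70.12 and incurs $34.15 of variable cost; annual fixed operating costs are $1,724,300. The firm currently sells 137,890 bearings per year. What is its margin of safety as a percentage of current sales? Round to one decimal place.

65.2%

Unit CM = price − variable cost = $70.12 − $34.15 = $35.97. Break-even units = $1,724,300 ÷ $35.97 = 47,937.17; break-even revenue = 47,937.17 × $70.12 = $3,361,354.35.
Current sales = 137,890 × $70.12 = $9,668,846.80.
Margin of safety = ($9,668,846.80 − $3,361,354.35) ÷ $9,668,846.80 = 65.2%.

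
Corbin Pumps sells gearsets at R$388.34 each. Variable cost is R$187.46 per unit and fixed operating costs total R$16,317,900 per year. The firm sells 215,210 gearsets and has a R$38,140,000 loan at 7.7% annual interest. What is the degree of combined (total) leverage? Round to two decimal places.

At 215,210 units, contribution = 215,210 × R$200.88 = R$43,231,384.80.
EBIT = R$43,231,384.80 − R$16,317,900 = R$26,913,484.80. Interest = R$2,936,780.00.
DOL = R$43,231,384.80 ÷ R$26,913,484.80 = 1.6063; DFL = R$26,913,484.80 ÷ R$23,976,704.80 = 1.1225.
Combined leverage = 1.6063 × 1.1225 = 1.8031.

1.80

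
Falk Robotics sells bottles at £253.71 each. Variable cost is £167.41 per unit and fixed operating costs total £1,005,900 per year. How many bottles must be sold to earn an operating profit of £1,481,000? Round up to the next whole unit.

Unit CM = price − variable cost = £253.71 − £167.41 = £86.30.
Required volume = (fixed costs + target profit) ÷ CM = (£1,005,900 + £1,481,000) ÷ £86.30 = 28,816.92, so 28,817 bottles.

28,817 bottles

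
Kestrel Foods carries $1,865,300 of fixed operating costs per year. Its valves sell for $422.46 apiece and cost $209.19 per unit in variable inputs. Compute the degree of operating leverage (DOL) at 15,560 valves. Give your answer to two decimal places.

At 15,560 units, contribution = 15,560 × $213.27 = $3,318,481.20.
Operating income = contribution − fixed costs = $3,318,481.20 − $1,865,300 = $1,453,181.20.
So DOL = total CM / EBIT = $3,318,481.20 / $1,453,181.20 = 2.2836.

2.28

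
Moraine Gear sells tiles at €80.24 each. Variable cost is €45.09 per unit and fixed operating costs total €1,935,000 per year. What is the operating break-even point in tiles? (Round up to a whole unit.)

55,050 tiles

Each unit contributes €80.24 − €45.09 = €35.15.
Break-even Q = €1,935,000 / €35.15 = 55,049.79 → 55,050 tiles.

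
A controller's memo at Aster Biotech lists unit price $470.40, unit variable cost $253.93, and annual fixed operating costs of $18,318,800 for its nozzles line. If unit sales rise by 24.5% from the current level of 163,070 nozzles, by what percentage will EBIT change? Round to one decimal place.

Total contribution margin = 163,070 × $216.47 = $35,299,762.90.
Operating income = contribution − fixed costs = $35,299,762.90 − $18,318,800 = $16,980,962.90.
So DOL = total CM / EBIT = $35,299,762.90 / $16,980,962.90 = 2.0788.
So EBIT moves 2.0788 × (+24.5%) = +50.9%.

+50.9%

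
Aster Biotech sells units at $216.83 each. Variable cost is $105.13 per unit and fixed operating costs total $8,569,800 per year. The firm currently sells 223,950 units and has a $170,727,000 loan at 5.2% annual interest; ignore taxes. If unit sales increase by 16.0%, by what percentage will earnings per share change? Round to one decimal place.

+52.9%

Total contribution margin = 223,950 × $111.70 = $25,015,215.00.
Operating income = contribution − fixed costs = $25,015,215.00 − $8,569,800 = $16,445,415.00.
After interest of $8,877,804.00, pre-tax earnings = $7,567,611.00.
DCL = total CM / (EBIT − I) = $25,015,215.00 / $7,567,611.00 = 3.3056.
EPS therefore changes by 3.3056 × (+16.0%) = +52.9%.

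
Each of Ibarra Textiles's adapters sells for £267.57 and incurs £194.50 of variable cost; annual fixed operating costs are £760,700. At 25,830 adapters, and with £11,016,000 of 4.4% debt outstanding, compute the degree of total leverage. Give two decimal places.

2.94

Contribution at this volume is 25,830 × £73.07 = £1,887,398.10.
Subtracting fixed costs: EBIT = £1,887,398.10 − £760,700 = £1,126,698.10. Interest = £484,704.00.
DOL = £1,887,398.10 ÷ £1,126,698.10 = 1.6752; DFL = £1,126,698.10 ÷ £641,994.10 = 1.7550.
Combined leverage = 1.6752 × 1.7550 = 2.9400.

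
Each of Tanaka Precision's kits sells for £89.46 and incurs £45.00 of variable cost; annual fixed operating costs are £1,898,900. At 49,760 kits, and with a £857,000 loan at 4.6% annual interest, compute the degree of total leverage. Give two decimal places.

8.07

At 49,760 units, contribution = 49,760 × £44.46 = £2,212,329.60.
Subtracting fixed costs: EBIT = £2,212,329.60 − £1,898,900 = £313,429.60. Interest = £39,422.00.
DOL = £2,212,329.60 ÷ £313,429.60 = 7.0585; DFL = £313,429.60 ÷ £274,007.60 = 1.1439.
Combined leverage = 7.0585 × 1.1439 = 8.0742.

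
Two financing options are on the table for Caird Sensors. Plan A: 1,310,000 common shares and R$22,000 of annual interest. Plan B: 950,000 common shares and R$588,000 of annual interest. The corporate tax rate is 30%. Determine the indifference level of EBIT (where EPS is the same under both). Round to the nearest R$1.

R$2,081,611

Set EPS_A = EPS_B: (EBIT − R$22,000)(1 − 0.30) ÷ 1,310,000 = (EBIT − R$588,000)(1 − 0.30) ÷ 950,000.
Cancelling (1 − t) and cross-multiplying: 950,000·(EBIT − 22,000) = 1,310,000·(EBIT − 588,000).
Solving, EBIT = (588,000·1,310,000 − 22,000·950,000) / (1,310,000 − 950,000) = 749,380,000,000 / 360,000 = 2,081,611.11.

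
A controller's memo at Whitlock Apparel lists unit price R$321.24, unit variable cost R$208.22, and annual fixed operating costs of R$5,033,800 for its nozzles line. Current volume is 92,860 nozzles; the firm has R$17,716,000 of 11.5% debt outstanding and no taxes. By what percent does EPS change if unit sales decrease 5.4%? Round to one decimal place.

Total contribution margin = 92,860 × R$113.02 = R$10,495,037.20.
EBIT = R$10,495,037.20 − R$5,033,800 = R$5,461,237.20.
Interest = R$2,037,340.00, so EBIT − I = R$3,423,897.20.
DCL = total CM / (EBIT − I) = R$10,495,037.20 / R$3,423,897.20 = 3.0652.
%ΔEPS = DCL × %ΔSales = 3.0652 × -5.4% = -16.6%.

-16.6%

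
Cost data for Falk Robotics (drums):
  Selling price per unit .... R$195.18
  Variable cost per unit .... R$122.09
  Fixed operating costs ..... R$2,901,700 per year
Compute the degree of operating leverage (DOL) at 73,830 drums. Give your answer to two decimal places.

At 73,830 units, contribution = 73,830 × R$73.09 = R$5,396,234.70.
EBIT = R$5,396,234.70 − R$2,901,700 = R$2,494,534.70.
Degree of operating leverage = R$5,396,234.70 / R$2,494,534.70 = 2.1632.

2.16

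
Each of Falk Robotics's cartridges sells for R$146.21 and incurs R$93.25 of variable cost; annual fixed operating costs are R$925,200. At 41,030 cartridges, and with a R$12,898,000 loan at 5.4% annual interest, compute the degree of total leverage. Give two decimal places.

3.94

Total contribution margin = 41,030 × R$52.96 = R$2,172,948.80.
EBIT = R$2,172,948.80 − R$925,200 = R$1,247,748.80. Interest = R$696,492.00, so EBIT − I = R$551,256.80.
DCL = contribution ÷ (EBIT − I) = R$2,172,948.80 ÷ R$551,256.80 = 3.9418.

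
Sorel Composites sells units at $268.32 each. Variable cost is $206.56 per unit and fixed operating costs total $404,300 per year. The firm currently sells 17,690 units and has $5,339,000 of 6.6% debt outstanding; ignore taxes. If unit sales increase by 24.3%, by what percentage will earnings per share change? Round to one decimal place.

+79.0%

Total contribution margin = 17,690 × $61.76 = $1,092,534.40.
Subtracting fixed costs: EBIT = $1,092,534.40 − $404,300 = $688,234.40.
After interest of $352,374.00, pre-tax earnings = $335,860.40.
DCL = total CM / (EBIT − I) = $1,092,534.40 / $335,860.40 = 3.2529.
%ΔEPS = DCL × %ΔSales = 3.2529 × +24.3% = +79.0%.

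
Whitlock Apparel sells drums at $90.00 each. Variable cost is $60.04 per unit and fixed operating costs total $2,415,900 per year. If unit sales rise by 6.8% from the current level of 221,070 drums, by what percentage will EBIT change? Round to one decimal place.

Total contribution margin = 221,070 × $29.96 = $6,623,257.20.
EBIT = $6,623,257.20 − $2,415,900 = $4,207,357.20.
Degree of operating leverage = $6,623,257.20 / $4,207,357.20 = 1.5742.
Operating income changes by 1.5742 × +6.8% = +10.7%.

+10.7%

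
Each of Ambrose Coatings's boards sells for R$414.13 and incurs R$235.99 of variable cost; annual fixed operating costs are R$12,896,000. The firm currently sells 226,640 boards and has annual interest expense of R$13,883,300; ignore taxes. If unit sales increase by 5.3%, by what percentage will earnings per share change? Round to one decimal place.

+15.7%

Total contribution margin = 226,640 × R$178.14 = R$40,373,649.60.
Operating income = contribution − fixed costs = R$40,373,649.60 − R$12,896,000 = R$27,477,649.60.
After interest of R$13,883,300.00, pre-tax earnings = R$13,594,349.60.
Degree of combined leverage = contribution ÷ (EBIT − I) = R$40,373,649.60 ÷ R$13,594,349.60 = 2.9699.
%ΔEPS = DCL × %ΔSales = 2.9699 × +5.3% = +15.7%.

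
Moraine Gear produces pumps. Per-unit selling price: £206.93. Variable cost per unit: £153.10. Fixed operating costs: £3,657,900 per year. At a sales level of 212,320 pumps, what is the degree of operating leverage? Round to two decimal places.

1.47

Total contribution margin = 212,320 × £53.83 = £11,429,185.60.
Operating income = contribution − fixed costs = £11,429,185.60 − £3,657,900 = £7,771,285.60.
So DOL = total CM / EBIT = £11,429,185.60 / £7,771,285.60 = 1.4707.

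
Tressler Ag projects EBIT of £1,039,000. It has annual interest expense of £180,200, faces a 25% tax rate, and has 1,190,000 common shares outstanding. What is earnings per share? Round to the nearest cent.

Interest = £180,200.00, so EBT = £1,039,000 − £180,200.00 = £858,800.00.
After tax at 25%: net income = £858,800.00 × 0.75 = £644,100.00.
EPS = £644,100.00 ÷ 1,190,000 = £0.54.

£0.54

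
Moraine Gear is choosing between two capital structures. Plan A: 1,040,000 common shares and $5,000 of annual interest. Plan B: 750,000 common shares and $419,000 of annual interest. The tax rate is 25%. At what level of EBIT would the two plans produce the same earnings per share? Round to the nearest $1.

Set EPS_A = EPS_B: (EBIT − $5,000)(1 − 0.25) ÷ 1,040,000 = (EBIT − $419,000)(1 − 0.25) ÷ 750,000.
The (1 − t) factor cancels: (EBIT − 5,000) × 750,000 = (EBIT − 419,000) × 1,040,000.
EBIT × (1,040,000 − 750,000) = 419,000 × 1,040,000 − 5,000 × 750,000 = 432,010,000,000, so EBIT = 432,010,000,000 ÷ 290,000 = 1,489,689.66.

$1,489,690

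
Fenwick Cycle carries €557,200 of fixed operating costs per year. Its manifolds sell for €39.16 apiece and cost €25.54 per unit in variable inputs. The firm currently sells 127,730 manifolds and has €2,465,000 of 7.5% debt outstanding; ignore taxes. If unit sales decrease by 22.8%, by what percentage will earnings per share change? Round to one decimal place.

-39.8%

Total contribution margin = 127,730 × €13.62 = €1,739,682.60.
Operating income = contribution − fixed costs = €1,739,682.60 − €557,200 = €1,182,482.60.
After interest of €184,875.00, pre-tax earnings = €997,607.60.
DCL = total CM / (EBIT − I) = €1,739,682.60 / €997,607.60 = 1.7439.
EPS therefore changes by 1.7439 × (-22.8%) = -39.8%.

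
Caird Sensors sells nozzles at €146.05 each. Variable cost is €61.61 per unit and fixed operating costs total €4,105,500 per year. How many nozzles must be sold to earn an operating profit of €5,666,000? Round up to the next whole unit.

Each unit contributes €146.05 − €61.61 = €84.44.
Units = (FC + target) / CM = (€4,105,500 + €5,666,000) / €84.44 = 115,721.22, so 115,722 nozzles.

115,722 nozzles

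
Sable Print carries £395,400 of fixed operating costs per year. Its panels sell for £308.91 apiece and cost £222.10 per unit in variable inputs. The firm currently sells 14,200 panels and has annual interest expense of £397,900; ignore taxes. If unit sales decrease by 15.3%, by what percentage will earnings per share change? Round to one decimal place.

-42.9%

Total contribution margin = 14,200 × £86.81 = £1,232,702.00.
Subtracting fixed costs: EBIT = £1,232,702.00 − £395,400 = £837,302.00.
After interest of £397,900.00, pre-tax earnings = £439,402.00.
DCL = total CM / (EBIT − I) = £1,232,702.00 / £439,402.00 = 2.8054.
EPS therefore changes by 2.8054 × (-15.3%) = -42.9%.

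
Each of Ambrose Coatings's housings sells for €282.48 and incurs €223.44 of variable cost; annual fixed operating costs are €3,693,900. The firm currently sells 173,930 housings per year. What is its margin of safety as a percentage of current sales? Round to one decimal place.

Contribution margin per unit = €282.48 − €223.44 = €59.04. Break-even units = €3,693,900 ÷ €59.04 = 62,566.06; break-even revenue = 62,566.06 × €282.48 = €17,673,659.76.
Current sales = 173,930 × €282.48 = €49,131,746.40.
Margin of safety = (€49,131,746.40 − €17,673,659.76) ÷ €49,131,746.40 = 64.0%.

64.0%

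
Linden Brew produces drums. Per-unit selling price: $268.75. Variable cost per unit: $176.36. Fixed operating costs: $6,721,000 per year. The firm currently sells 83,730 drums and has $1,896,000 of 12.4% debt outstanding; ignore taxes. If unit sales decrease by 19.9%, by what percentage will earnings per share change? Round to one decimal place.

-197.4%

Contribution at this volume is 83,730 × $92.39 = $7,735,814.70.
Operating income = contribution − fixed costs = $7,735,814.70 − $6,721,000 = $1,014,814.70.
After interest of $235,104.00, pre-tax earnings = $779,710.70.
DCL = total CM / (EBIT − I) = $7,735,814.70 / $779,710.70 = 9.9214.
%ΔEPS = DCL × %ΔSales = 9.9214 × -19.9% = -197.4%.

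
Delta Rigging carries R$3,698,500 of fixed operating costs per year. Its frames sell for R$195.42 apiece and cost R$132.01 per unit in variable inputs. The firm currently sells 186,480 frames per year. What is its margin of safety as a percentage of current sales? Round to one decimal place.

68.7%

Contribution margin per unit = R$195.42 − R$132.01 = R$63.41. Break-even units = R$3,698,500 ÷ R$63.41 = 58,326.76; break-even revenue = 58,326.76 × R$195.42 = R$11,398,215.90.
Actual sales revenue = 186,480 × R$195.42 = R$36,441,921.60.
Margin of safety = (R$36,441,921.60 − R$11,398,215.90) ÷ R$36,441,921.60 = 68.7%.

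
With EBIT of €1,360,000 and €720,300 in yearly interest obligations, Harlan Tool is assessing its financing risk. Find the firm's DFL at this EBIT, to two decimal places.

Annual interest charges come to €720,300.00.
DFL = EBIT ÷ (EBIT − I) = €1,360,000 ÷ (€1,360,000 − €720,300.00) = €1,360,000 ÷ €639,700.00 = 2.1260.

2.13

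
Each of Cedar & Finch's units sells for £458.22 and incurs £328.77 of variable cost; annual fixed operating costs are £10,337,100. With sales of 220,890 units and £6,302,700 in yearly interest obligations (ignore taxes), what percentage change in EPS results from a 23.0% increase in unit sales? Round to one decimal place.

+55.0%

Total contribution margin = 220,890 × £129.45 = £28,594,210.50.
EBIT = £28,594,210.50 − £10,337,100 = £18,257,110.50.
Interest = £6,302,700.00, so EBIT − I = £11,954,410.50.
DCL = total CM / (EBIT − I) = £28,594,210.50 / £11,954,410.50 = 2.3919.
%ΔEPS = DCL × %ΔSales = 2.3919 × +23.0% = +55.0%.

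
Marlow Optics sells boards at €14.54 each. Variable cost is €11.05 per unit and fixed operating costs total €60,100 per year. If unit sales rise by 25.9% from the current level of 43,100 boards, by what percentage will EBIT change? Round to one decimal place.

Contribution at this volume is 43,100 × €3.49 = €150,419.00.
Operating income = contribution − fixed costs = €150,419.00 − €60,100 = €90,319.00.
DOL = contribution ÷ EBIT = €150,419.00 ÷ €90,319.00 = 1.6654.
%ΔEBIT = DOL × %ΔSales = 1.6654 × +25.9% = +43.1%.

+43.1%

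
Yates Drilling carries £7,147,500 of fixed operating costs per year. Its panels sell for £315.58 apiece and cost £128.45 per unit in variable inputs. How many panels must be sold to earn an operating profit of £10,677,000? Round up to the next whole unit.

95,252 panels

Each unit contributes £315.58 − £128.45 = £187.13.
Required volume = (fixed costs + target profit) ÷ CM = (£7,147,500 + £10,677,000) ÷ £187.13 = 95,251.96, so 95,252 panels.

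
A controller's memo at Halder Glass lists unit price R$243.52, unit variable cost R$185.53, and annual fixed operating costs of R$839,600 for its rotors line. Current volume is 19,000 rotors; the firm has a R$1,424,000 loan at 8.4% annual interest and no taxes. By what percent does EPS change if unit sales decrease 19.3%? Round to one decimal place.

-149.1%

At 19,000 units, contribution = 19,000 × R$57.99 = R$1,101,810.00.
Operating income = contribution − fixed costs = R$1,101,810.00 − R$839,600 = R$262,210.00.
After interest of R$119,616.00, pre-tax earnings = R$142,594.00.
Degree of combined leverage = contribution ÷ (EBIT − I) = R$1,101,810.00 ÷ R$142,594.00 = 7.7269.
EPS therefore changes by 7.7269 × (-19.3%) = -149.1%.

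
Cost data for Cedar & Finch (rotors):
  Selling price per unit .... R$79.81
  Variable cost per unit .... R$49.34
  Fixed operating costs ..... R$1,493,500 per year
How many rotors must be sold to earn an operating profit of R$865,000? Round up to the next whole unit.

Contribution margin per unit = R$79.81 − R$49.34 = R$30.47.
Need Q such that Q × R$30.47 − R$1,493,500 = R$865,000, i.e. Q = R$2,358,500 / R$30.47 = 77,404.00 → 77,405.

77,405 rotors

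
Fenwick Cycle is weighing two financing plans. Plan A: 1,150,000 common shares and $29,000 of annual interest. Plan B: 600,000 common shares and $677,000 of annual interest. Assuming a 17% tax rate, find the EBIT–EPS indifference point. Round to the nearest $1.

$1,383,909

At indifference, (EBIT − 29,000)(1 − t)/1,150,000 = (EBIT − 677,000)(1 − t)/600,000.
Cancelling (1 − t) and cross-multiplying: 600,000·(EBIT − 29,000) = 1,150,000·(EBIT − 677,000).
Solving, EBIT = (677,000·1,150,000 − 29,000·600,000) / (1,150,000 − 600,000) = 761,150,000,000 / 550,000 = 1,383,909.09.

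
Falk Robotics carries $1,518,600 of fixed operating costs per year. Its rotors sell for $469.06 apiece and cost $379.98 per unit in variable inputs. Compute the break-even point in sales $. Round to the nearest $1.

$7,996,346

Contribution margin per unit = $469.06 − $379.98 = $89.08, a CM ratio of $89.08 ÷ $469.06 = 0.1899.
Break-even revenue = fixed costs × price ÷ CM = $1,518,600 × $469.06 ÷ $89.08 = $7,996,346.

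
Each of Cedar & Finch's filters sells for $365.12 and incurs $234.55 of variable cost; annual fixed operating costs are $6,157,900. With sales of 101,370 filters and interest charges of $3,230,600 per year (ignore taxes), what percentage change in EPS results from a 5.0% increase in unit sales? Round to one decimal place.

+17.2%

Contribution at this volume is 101,370 × $130.57 = $13,235,880.90.
Operating income = contribution − fixed costs = $13,235,880.90 − $6,157,900 = $7,077,980.90.
Interest = $3,230,600.00, so EBIT − I = $3,847,380.90.
Degree of combined leverage = contribution ÷ (EBIT − I) = $13,235,880.90 ÷ $3,847,380.90 = 3.4402.
%ΔEPS = DCL × %ΔSales = 3.4402 × +5.0% = +17.2%.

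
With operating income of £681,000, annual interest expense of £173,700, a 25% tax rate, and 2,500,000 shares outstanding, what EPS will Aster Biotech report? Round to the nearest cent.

Pre-tax income = £681,000 − £173,700.00 = £507,300.00.
Net income = £507,300.00 × (1 − 0.25) = £380,475.00.
EPS = £380,475.00 ÷ 2,500,000 = £0.15.

£0.15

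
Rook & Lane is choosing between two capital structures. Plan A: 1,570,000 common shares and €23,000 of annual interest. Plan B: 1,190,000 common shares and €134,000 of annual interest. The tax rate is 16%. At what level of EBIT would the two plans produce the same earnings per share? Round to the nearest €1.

€481,605

Set EPS_A = EPS_B: (EBIT − €23,000)(1 − 0.16) ÷ 1,570,000 = (EBIT − €134,000)(1 − 0.16) ÷ 1,190,000.
The (1 − t) factor cancels: (EBIT − 23,000) × 1,190,000 = (EBIT − 134,000) × 1,570,000.
Solving, EBIT = (134,000·1,570,000 − 23,000·1,190,000) / (1,570,000 − 1,190,000) = 183,010,000,000 / 380,000 = 481,605.26.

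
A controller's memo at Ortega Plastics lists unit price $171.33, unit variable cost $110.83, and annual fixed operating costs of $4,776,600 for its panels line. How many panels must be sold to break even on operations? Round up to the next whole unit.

Each unit contributes $171.33 − $110.83 = $60.50.
Units to break even: $4,776,600 ÷ $60.50 = 78,952.07, rounded up to 78,953.

78,953 panels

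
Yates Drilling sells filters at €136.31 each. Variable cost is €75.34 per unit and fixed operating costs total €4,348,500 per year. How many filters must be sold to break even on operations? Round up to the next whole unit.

71,322 filters

Each unit contributes €136.31 − €75.34 = €60.97.
Units to break even: €4,348,500 ÷ €60.97 = 71,321.96, rounded up to 71,322.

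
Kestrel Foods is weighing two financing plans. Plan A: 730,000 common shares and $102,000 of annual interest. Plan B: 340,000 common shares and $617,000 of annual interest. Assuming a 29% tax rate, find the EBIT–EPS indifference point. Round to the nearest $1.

Set EPS_A = EPS_B: (EBIT − $102,000)(1 − 0.29) ÷ 730,000 = (EBIT − $617,000)(1 − 0.29) ÷ 340,000.
Cancelling (1 − t) and cross-multiplying: 340,000·(EBIT − 102,000) = 730,000·(EBIT − 617,000).
EBIT × (730,000 − 340,000) = 617,000 × 730,000 − 102,000 × 340,000 = 415,730,000,000, so EBIT = 415,730,000,000 ÷ 390,000 = 1,065,974.36.

$1,065,974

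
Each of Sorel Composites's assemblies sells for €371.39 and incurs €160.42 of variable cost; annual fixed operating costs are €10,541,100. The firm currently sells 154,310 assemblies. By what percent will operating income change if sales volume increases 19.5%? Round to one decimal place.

+28.8%

Contribution at this volume is 154,310 × €210.97 = €32,554,780.70.
Subtracting fixed costs: EBIT = €32,554,780.70 − €10,541,100 = €22,013,680.70.
DOL = contribution ÷ EBIT = €32,554,780.70 ÷ €22,013,680.70 = 1.4788.
So EBIT moves 1.4788 × (+19.5%) = +28.8%.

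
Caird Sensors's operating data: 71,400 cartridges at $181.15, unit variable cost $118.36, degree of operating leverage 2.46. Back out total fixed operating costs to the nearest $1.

$2,660,765

Contribution at this volume is 71,400 × $62.79 = $4,483,206.00.
Since DOL = CM ÷ EBIT, EBIT = $4,483,206.00 ÷ 2.46 = $1,822,441.46.
And FC = contribution − EBIT = $4,483,206.00 − $1,822,441.46 = $2,660,765.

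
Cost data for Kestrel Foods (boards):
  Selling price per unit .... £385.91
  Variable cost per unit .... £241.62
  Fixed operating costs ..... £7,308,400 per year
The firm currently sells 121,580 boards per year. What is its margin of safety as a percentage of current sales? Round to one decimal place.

Contribution margin per unit = £385.91 − £241.62 = £144.29. Break-even units = £7,308,400 ÷ £144.29 = 50,650.77; break-even revenue = 50,650.77 × £385.91 = £19,546,639.71.
Current sales = 121,580 × £385.91 = £46,918,937.80.
Margin of safety = (£46,918,937.80 − £19,546,639.71) ÷ £46,918,937.80 = 58.3%.

58.3%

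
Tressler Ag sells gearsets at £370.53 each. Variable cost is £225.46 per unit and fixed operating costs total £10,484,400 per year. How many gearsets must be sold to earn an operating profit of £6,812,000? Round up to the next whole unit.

119,228 gearsets

Contribution margin per unit = £370.53 − £225.46 = £145.07.
Need Q such that Q × £145.07 − £10,484,400 = £6,812,000, i.e. Q = £17,296,400 / £145.07 = 119,227.96 → 119,228.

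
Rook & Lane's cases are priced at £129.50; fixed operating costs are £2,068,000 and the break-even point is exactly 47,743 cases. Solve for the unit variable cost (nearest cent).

Contribution per unit must be FC / Q = £2,068,000 / 47,743 = £43.3153.
Hence VC = price − CM = £129.50 − £43.3153 = £86.18.

£86.18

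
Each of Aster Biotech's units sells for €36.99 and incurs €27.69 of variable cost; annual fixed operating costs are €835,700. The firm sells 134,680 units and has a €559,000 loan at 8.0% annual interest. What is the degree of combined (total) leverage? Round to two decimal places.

Contribution at this volume is 134,680 × €9.30 = €1,252,524.00.
Subtracting fixed costs: EBIT = €1,252,524.00 − €835,700 = €416,824.00. Interest = €44,720.00, so EBIT − I = €372,104.00.
Degree of total leverage = total CM / (EBIT − interest) = €1,252,524.00 / €372,104.00 = 3.3661.

3.37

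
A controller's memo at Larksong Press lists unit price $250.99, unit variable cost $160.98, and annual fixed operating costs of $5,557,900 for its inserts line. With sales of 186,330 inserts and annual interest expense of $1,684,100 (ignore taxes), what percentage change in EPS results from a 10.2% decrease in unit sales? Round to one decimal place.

-18.0%

Contribution at this volume is 186,330 × $90.01 = $16,771,563.30.
Operating income = contribution − fixed costs = $16,771,563.30 − $5,557,900 = $11,213,663.30.
Interest = $1,684,100.00, so EBIT − I = $9,529,563.30.
Degree of combined leverage = contribution ÷ (EBIT − I) = $16,771,563.30 ÷ $9,529,563.30 = 1.7600.
%ΔEPS = DCL × %ΔSales = 1.7600 × -10.2% = -18.0%.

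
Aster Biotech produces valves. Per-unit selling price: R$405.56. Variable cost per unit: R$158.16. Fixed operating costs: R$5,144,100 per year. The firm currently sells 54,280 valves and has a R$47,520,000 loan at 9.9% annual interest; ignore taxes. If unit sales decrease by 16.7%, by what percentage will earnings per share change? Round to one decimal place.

Total contribution margin = 54,280 × R$247.40 = R$13,428,872.00.
Subtracting fixed costs: EBIT = R$13,428,872.00 − R$5,144,100 = R$8,284,772.00.
After interest of R$4,704,480.00, pre-tax earnings = R$3,580,292.00.
Degree of combined leverage = contribution ÷ (EBIT − I) = R$13,428,872.00 ÷ R$3,580,292.00 = 3.7508.
%ΔEPS = DCL × %ΔSales = 3.7508 × -16.7% = -62.6%.

-62.6%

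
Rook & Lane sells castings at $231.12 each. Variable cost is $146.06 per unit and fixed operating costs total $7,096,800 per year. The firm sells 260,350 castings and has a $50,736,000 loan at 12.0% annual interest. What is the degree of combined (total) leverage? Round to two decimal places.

Contribution at this volume is 260,350 × $85.06 = $22,145,371.00.
Subtracting fixed costs: EBIT = $22,145,371.00 − $7,096,800 = $15,048,571.00. Interest = $6,088,320.00, so EBIT − I = $8,960,251.00.
Degree of total leverage = total CM / (EBIT − interest) = $22,145,371.00 / $8,960,251.00 = 2.4715.

2.47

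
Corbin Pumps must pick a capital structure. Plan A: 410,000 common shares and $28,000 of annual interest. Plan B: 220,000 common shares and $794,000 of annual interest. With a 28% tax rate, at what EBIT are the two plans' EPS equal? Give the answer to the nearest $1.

At indifference, (EBIT − 28,000)(1 − t)/410,000 = (EBIT − 794,000)(1 − t)/220,000.
Cancelling (1 − t) and cross-multiplying: 220,000·(EBIT − 28,000) = 410,000·(EBIT − 794,000).
EBIT × (410,000 − 220,000) = 794,000 × 410,000 − 28,000 × 220,000 = 319,380,000,000, so EBIT = 319,380,000,000 ÷ 190,000 = 1,680,947.37.

$1,680,947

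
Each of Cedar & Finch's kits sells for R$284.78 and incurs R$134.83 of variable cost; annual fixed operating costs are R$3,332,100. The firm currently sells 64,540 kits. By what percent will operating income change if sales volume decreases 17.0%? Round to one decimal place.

-25.9%

Total contribution margin = 64,540 × R$149.95 = R$9,677,773.00.
Operating income = contribution − fixed costs = R$9,677,773.00 − R$3,332,100 = R$6,345,673.00.
Degree of operating leverage = R$9,677,773.00 / R$6,345,673.00 = 1.5251.
Operating income changes by 1.5251 × -17.0% = -25.9%.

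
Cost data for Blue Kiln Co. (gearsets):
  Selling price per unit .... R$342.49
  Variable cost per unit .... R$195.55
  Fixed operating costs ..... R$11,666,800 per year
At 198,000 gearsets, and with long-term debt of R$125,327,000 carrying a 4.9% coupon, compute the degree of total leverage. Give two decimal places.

2.58

Contribution at this volume is 198,000 × R$146.94 = R$29,094,120.00.
EBIT = R$29,094,120.00 − R$11,666,800 = R$17,427,320.00. Interest = R$6,141,023.00, so EBIT − I = R$11,286,297.00.
DCL = contribution ÷ (EBIT − I) = R$29,094,120.00 ÷ R$11,286,297.00 = 2.5778.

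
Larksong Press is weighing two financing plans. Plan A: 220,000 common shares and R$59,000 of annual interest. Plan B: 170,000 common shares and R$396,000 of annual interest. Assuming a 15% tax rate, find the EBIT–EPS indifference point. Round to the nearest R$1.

At indifference, (EBIT − 59,000)(1 − t)/220,000 = (EBIT − 396,000)(1 − t)/170,000.
Cancelling (1 − t) and cross-multiplying: 170,000·(EBIT − 59,000) = 220,000·(EBIT − 396,000).
EBIT × (220,000 − 170,000) = 396,000 × 220,000 − 59,000 × 170,000 = 77,090,000,000, so EBIT = 77,090,000,000 ÷ 50,000 = 1,541,800.00.

R$1,541,800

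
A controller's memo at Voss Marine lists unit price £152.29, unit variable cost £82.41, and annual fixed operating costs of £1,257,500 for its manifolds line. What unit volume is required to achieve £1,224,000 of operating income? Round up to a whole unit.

35,511 manifolds

Unit CM = price − variable cost = £152.29 − £82.41 = £69.88.
Units = (FC + target) / CM = (£1,257,500 + £1,224,000) / £69.88 = 35,510.88, so 35,511 manifolds.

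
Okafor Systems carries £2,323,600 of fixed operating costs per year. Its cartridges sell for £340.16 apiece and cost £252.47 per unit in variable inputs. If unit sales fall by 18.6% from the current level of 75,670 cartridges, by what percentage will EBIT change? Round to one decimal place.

Total contribution margin = 75,670 × £87.69 = £6,635,502.30.
Operating income = contribution − fixed costs = £6,635,502.30 − £2,323,600 = £4,311,902.30.
DOL = contribution ÷ EBIT = £6,635,502.30 ÷ £4,311,902.30 = 1.5389.
%ΔEBIT = DOL × %ΔSales = 1.5389 × -18.6% = -28.6%.

-28.6%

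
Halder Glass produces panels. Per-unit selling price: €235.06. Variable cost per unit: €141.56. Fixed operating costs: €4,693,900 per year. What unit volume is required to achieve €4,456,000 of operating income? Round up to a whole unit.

97,860 panels

Contribution margin per unit = €235.06 − €141.56 = €93.50.
Units = (FC + target) / CM = (€4,693,900 + €4,456,000) / €93.50 = 97,859.89, so 97,860 panels.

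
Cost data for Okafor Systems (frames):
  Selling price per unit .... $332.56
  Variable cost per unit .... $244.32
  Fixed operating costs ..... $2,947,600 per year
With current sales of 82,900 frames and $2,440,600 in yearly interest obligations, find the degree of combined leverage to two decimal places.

3.80

Total contribution margin = 82,900 × $88.24 = $7,315,096.00.
Operating income = contribution − fixed costs = $7,315,096.00 − $2,947,600 = $4,367,496.00. Interest = $2,440,600.00, so EBIT − I = $1,926,896.00.
DCL = contribution ÷ (EBIT − I) = $7,315,096.00 ÷ $1,926,896.00 = 3.7963.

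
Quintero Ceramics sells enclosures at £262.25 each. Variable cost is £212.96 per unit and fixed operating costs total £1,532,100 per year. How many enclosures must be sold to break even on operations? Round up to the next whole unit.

31,084 enclosures

Each unit contributes £262.25 − £212.96 = £49.29.
Units to break even: £1,532,100 ÷ £49.29 = 31,083.38, rounded up to 31,084.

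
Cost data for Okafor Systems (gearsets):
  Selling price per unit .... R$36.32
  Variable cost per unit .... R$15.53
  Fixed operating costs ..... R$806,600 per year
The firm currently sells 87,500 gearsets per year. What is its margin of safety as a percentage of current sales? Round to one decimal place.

Unit CM = price − variable cost = R$36.32 − R$15.53 = R$20.79. Break-even units = R$806,600 ÷ R$20.79 = 38,797.50; break-even revenue = 38,797.50 × R$36.32 = R$1,409,125.16.
Actual sales revenue = 87,500 × R$36.32 = R$3,178,000.00.
Margin of safety = (R$3,178,000.00 − R$1,409,125.16) ÷ R$3,178,000.00 = 55.7%.

55.7%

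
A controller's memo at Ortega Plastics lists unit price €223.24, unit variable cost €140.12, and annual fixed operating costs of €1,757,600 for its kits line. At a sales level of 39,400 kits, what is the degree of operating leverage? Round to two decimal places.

2.16

At 39,400 units, contribution = 39,400 × €83.12 = €3,274,928.00.
Operating income = contribution − fixed costs = €3,274,928.00 − €1,757,600 = €1,517,328.00.
Degree of operating leverage = €3,274,928.00 / €1,517,328.00 = 2.1584.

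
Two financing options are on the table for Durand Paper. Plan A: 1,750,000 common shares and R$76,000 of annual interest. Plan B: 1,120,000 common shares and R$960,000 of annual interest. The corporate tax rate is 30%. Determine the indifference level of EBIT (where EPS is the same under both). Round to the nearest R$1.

At indifference, (EBIT − 76,000)(1 − t)/1,750,000 = (EBIT − 960,000)(1 − t)/1,120,000.
Cancelling (1 − t) and cross-multiplying: 1,120,000·(EBIT − 76,000) = 1,750,000·(EBIT − 960,000).
EBIT × (1,750,000 − 1,120,000) = 960,000 × 1,750,000 − 76,000 × 1,120,000 = 1,594,880,000,000, so EBIT = 1,594,880,000,000 ÷ 630,000 = 2,531,555.56.

R$2,531,556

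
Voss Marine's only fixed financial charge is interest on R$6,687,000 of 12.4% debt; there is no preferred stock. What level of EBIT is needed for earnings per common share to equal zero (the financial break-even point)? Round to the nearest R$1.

R$829,188

Annual interest = 12.4% × R$6,687,000 = R$829,188.00.
Without preferred stock the financial break-even is simply EBIT = interest = R$829,188.00.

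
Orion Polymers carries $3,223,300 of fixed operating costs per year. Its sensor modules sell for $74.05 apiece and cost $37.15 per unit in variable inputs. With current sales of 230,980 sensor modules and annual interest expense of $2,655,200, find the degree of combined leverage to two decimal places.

Contribution at this volume is 230,980 × $36.90 = $8,523,162.00.
Subtracting fixed costs: EBIT = $8,523,162.00 − $3,223,300 = $5,299,862.00. Interest = $2,655,200.00.
DOL = $8,523,162.00 ÷ $5,299,862.00 = 1.6082; DFL = $5,299,862.00 ÷ $2,644,662.00 = 2.0040.
DCL = DOL × DFL = 1.6082 × 2.0040 = 3.2228.

3.22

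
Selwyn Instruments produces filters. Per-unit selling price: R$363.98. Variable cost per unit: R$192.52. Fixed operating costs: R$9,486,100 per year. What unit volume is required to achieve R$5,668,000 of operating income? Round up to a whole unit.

88,383 filters

Each unit contributes R$363.98 − R$192.52 = R$171.46.
Units = (FC + target) / CM = (R$9,486,100 + R$5,668,000) / R$171.46 = 88,382.71, so 88,383 filters.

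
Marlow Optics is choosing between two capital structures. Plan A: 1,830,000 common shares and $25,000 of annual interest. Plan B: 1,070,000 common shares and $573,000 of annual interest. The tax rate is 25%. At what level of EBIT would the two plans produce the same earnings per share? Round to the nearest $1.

$1,344,526

At indifference, (EBIT − 25,000)(1 − t)/1,830,000 = (EBIT − 573,000)(1 − t)/1,070,000.
The (1 − t) factor cancels: (EBIT − 25,000) × 1,070,000 = (EBIT − 573,000) × 1,830,000.
EBIT × (1,830,000 − 1,070,000) = 573,000 × 1,830,000 − 25,000 × 1,070,000 = 1,021,840,000,000, so EBIT = 1,021,840,000,000 ÷ 760,000 = 1,344,526.32.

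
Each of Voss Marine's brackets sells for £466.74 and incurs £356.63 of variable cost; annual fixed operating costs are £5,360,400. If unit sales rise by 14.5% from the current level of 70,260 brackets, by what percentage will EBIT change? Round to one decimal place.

Contribution at this volume is 70,260 × £110.11 = £7,736,328.60.
Operating income = contribution − fixed costs = £7,736,328.60 − £5,360,400 = £2,375,928.60.
DOL = contribution ÷ EBIT = £7,736,328.60 ÷ £2,375,928.60 = 3.2561.
Operating income changes by 3.2561 × +14.5% = +47.2%.

+47.2%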